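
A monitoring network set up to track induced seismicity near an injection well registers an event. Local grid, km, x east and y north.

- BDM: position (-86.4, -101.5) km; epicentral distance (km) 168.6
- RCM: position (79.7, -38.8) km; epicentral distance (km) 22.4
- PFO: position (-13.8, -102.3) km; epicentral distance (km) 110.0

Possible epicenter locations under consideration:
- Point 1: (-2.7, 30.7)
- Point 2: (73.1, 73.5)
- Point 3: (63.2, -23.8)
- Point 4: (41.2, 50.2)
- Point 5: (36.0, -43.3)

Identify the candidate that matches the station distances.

For each candidate, compare |candidate − station| to the reported distance:
Point 1: residuals BDM 12.1, RCM 85.4, PFO 23.5 → max 85.4 km
Point 2: residuals BDM 68.2, RCM 90.1, PFO 86.1 → max 90.1 km
Point 3: residuals BDM 0.0, RCM 0.1, PFO 0.0 → max 0.1 km
Point 4: residuals BDM 29.6, RCM 74.6, PFO 52.1 → max 74.6 km
Point 5: residuals BDM 33.1, RCM 21.5, PFO 32.8 → max 33.1 km
Only Point 3 has all residuals ≈ 0.

Point 3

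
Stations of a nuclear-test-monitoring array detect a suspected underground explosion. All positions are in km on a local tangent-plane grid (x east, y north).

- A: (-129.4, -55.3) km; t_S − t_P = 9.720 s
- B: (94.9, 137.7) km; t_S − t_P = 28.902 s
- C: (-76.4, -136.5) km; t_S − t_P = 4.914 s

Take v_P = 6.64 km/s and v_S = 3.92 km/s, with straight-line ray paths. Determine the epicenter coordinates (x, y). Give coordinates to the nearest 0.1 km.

Distance from S−P lag: d = Δt · v_P v_S / (v_P − v_S) = Δt · (6.64·3.92)/(6.64−3.92) ≈ 9.5694·Δt.
So d_A = 93.01, d_B = 276.58, d_C = 47.02 km.
Circle about each station: (x + 129.4)² + (y + 55.3)² = 93.01²; (x − 94.9)² + (y − 137.7)² = 276.58²; (x + 76.4)² + (y + 136.5)² = 47.02².
Subtracting the A equation from the B and C equations removes the quadratic terms:
448.6 x + 386.0 y = -59680.79
106.0 x − 162.4 y = 11106.74
Solving the 2×2 system: x ≈ -47.5, y ≈ -99.4 km.

(-47.5, -99.4)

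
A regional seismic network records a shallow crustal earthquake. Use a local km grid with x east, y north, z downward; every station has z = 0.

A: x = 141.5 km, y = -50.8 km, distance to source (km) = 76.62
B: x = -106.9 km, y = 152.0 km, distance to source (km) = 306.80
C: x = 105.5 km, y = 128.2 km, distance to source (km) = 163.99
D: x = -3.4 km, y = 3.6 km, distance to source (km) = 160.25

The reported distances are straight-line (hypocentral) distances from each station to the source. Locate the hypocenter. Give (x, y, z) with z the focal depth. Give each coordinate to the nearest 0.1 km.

Each station gives a sphere (x−x_i)² + (y−y_i)² + z² = d_i² (stations at z=0).
Subtracting the A sphere from B and C: z² cancels, leaving linear equations in x and y:
-496.8 x + 405.6 y = -76326.90
-72.0 x + 358.0 y = -16059.50
Solving: x ≈ 140.001, y ≈ -16.702 km (keep extra digits for the depth step; rounded: 140.0, -16.7).
Then from the A sphere: z² = 76.62² − (x − 141.5)² − (y + 50.8)² with x = 140.001, y = -16.702, so z ≈ 68.598 ≈ 68.6 km.
Check against D (with the unrounded solution): distance 160.26 ≈ 160.25 km. ✓

(140.0, -16.7, 68.6)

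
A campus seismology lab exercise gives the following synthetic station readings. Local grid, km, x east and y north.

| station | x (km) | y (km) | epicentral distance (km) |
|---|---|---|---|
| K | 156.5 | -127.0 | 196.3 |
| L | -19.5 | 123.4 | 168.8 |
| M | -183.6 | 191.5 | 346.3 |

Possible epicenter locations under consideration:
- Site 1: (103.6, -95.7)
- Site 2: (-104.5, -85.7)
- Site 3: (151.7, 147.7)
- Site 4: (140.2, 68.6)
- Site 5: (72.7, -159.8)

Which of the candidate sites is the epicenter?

For each candidate, compare |candidate − station| to the reported distance:
Site 1: residuals K 134.8, L 82.5, M 59.9 → max 134.8 km
Site 2: residuals K 67.9, L 56.9, M 58.0 → max 67.9 km
Site 3: residuals K 78.4, L 4.1, M 8.2 → max 78.4 km
Site 4: residuals K 0.0, L 0.0, M 0.0 → max 0.0 km
Site 5: residuals K 106.3, L 129.0, M 88.6 → max 129.0 km
Only Site 4 has all residuals ≈ 0.

Site 4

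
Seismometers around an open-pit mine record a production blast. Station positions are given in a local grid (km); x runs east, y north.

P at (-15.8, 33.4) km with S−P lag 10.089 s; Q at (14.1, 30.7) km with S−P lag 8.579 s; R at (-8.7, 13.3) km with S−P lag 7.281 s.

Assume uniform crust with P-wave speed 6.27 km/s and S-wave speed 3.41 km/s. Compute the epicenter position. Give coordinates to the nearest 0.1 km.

19.6 km east, -33.2 km north

Distance from S−P lag: d = Δt · v_P v_S / (v_P − v_S) = Δt · (6.27·3.41)/(6.27−3.41) ≈ 7.4758·Δt.
So d_P = 75.42, d_Q = 64.13, d_R = 54.43 km.
Circle about each station: (x + 15.8)² + (y − 33.4)² = 75.42²; (x − 14.1)² + (y − 30.7)² = 64.13²; (x + 8.7)² + (y − 13.3)² = 54.43².
Subtracting pairs of circle equations eliminates x²+y² and gives linear equations (the radical axes):
59.8 x − 5.4 y = 1351.62
14.2 x − 40.2 y = 1612.93
Solving the 2×2 system: x ≈ 19.6, y ≈ -33.2 km.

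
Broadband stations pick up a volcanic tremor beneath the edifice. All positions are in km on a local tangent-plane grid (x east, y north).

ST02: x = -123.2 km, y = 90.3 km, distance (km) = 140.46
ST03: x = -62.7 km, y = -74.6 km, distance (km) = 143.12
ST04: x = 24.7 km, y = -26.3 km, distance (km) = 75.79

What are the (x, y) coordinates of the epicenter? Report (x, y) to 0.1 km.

(10.8, 48.2)

Circle about each station: (x + 123.2)² + (y − 90.3)² = 140.46²; (x + 62.7)² + (y + 74.6)² = 143.12²; (x − 24.7)² + (y + 26.3)² = 75.79².
Subtracting the ST02 equation from the ST03 and ST04 equations removes the quadratic terms:
121.0 x − 329.8 y = -14590.20
295.8 x − 233.2 y = -8045.66
Solving the 2×2 system: x ≈ 10.8, y ≈ 48.2 km.
Check against ST02 (with the unrounded x, y): √((x + 123.2)²+(y − 90.3)²) = 140.46 ≈ 140.46 km. ✓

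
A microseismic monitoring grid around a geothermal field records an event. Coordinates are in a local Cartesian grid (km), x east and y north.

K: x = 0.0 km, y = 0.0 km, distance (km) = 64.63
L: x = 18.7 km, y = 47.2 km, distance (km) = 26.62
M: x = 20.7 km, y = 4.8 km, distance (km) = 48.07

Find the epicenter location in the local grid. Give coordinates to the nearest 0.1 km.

45.3 km east, 46.1 km north

Circle about each station: x² + y² = 64.63²; (x − 18.7)² + (y − 47.2)² = 26.62²; (x − 20.7)² + (y − 4.8)² = 48.07².
Subtracting the K equation from the L and M equations removes the quadratic terms:
37.4 x + 94.4 y = 6045.94
41.4 x + 9.6 y = 2317.84
Solving the 2×2 system: x ≈ 45.3, y ≈ 46.1 km.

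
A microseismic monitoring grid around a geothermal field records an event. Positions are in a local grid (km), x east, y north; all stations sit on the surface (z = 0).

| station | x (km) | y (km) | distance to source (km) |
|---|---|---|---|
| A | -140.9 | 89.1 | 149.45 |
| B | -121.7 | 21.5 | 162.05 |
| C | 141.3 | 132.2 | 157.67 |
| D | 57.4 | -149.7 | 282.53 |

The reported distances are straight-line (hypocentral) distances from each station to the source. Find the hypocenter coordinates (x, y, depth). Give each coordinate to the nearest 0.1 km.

Each station gives a sphere (x−x_i)² + (y−y_i)² + z² = d_i² (stations at z=0).
Subtracting the A sphere from B and C: z² cancels, leaving linear equations in x and y:
38.4 x − 135.2 y = -16443.38
564.4 x + 86.2 y = 7126.38
Solving: x ≈ -5.701, y ≈ 120.003 km (keep extra digits for the depth step; rounded: -5.7, 120.0).
Then from the A sphere: z² = 149.45² − (x + 140.9)² − (y − 89.1)² with x = -5.701, y = 120.003, so z ≈ 55.691 ≈ 55.7 km.

x ≈ -5.7 km, y ≈ 120.0 km, depth ≈ 55.7 km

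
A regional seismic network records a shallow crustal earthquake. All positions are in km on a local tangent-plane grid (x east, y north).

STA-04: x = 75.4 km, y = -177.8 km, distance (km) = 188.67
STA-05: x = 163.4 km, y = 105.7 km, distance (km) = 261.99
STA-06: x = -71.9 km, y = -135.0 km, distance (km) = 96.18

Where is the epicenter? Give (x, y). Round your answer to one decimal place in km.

Circle about each station: (x − 75.4)² + (y + 177.8)² = 188.67²; (x − 163.4)² + (y − 105.7)² = 261.99²; (x + 71.9)² + (y + 135.0)² = 96.18².
Subtracting the STA-04 equation from the STA-05 and STA-06 equations removes the quadratic terms:
176.0 x + 567.0 y = -32468.34
-294.6 x + 85.6 y = 12442.39
Solving the 2×2 system: x ≈ -54.0, y ≈ -40.5 km.

-54.0 km east, -40.5 km north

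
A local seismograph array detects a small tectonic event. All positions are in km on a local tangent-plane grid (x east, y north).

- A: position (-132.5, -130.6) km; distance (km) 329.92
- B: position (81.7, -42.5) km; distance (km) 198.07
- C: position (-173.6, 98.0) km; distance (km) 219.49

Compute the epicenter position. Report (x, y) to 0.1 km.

39.4 km east, 151.0 km north

Circle about each station: (x + 132.5)² + (y + 130.6)² = 329.92²; (x − 81.7)² + (y + 42.5)² = 198.07²; (x + 173.6)² + (y − 98.0)² = 219.49².
Subtracting pairs of circle equations eliminates x²+y² and gives linear equations (the radical axes):
428.4 x + 176.2 y = 43484.01
-82.2 x + 457.2 y = 65799.70
Solving the 2×2 system: x ≈ 39.4, y ≈ 151.0 km.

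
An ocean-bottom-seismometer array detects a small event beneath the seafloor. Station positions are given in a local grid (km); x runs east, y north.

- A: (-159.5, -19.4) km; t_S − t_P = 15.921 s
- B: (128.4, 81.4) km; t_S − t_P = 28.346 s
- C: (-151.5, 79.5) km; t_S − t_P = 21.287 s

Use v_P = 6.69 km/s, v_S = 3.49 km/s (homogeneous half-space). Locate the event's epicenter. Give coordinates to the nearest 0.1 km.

Distance from S−P lag: d = Δt · v_P v_S / (v_P − v_S) = Δt · (6.69·3.49)/(6.69−3.49) ≈ 7.2963·Δt.
So d_A = 116.16, d_B = 206.82, d_C = 155.32 km.
Circle about each station: (x + 159.5)² + (y + 19.4)² = 116.16²; (x − 128.4)² + (y − 81.4)² = 206.82²; (x + 151.5)² + (y − 79.5)² = 155.32².
Subtracting pairs of circle equations eliminates x²+y² and gives linear equations (the radical axes):
575.8 x + 201.6 y = -31985.46
16.0 x + 197.8 y = -7175.27
Solving the 2×2 system: x ≈ -44.1, y ≈ -32.7 km.

-44.1 km east, -32.7 km north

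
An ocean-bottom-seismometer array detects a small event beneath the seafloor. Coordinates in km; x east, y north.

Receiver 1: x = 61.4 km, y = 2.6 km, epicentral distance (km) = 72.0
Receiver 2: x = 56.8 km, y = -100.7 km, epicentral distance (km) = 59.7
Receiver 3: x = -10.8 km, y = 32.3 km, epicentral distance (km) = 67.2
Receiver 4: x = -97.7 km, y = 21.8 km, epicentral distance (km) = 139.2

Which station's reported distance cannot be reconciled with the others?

Solve using three stations at a time. Using Receiver 1, Receiver 2, Receiver 4 (subtract circle equations pairwise → linear system) gives (x, y) ≈ (18.3, -55.1).
Distances from that point to each station vs reported:
  Receiver 1: calculated 72.0 vs reported 72.0 → residual 0.0 km
  Receiver 2: calculated 59.7 vs reported 59.7 → residual 0.0 km
  Receiver 3: calculated 92.1 vs reported 67.2 → residual 24.9 km
  Receiver 4: calculated 139.2 vs reported 139.2 → residual 0.0 km
Receiver 1, Receiver 2, Receiver 4 are mutually consistent (residuals ≈ 0); Receiver 3 is off by 24.9 km.

Receiver 3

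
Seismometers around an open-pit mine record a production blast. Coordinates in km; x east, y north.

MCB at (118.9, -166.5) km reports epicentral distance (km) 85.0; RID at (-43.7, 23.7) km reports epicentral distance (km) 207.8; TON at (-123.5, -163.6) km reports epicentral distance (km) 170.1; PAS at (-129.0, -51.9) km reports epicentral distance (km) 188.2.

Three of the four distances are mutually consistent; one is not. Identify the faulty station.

RID

Solve using three stations at a time. Using MCB, TON, PAS (subtract circle equations pairwise → linear system) gives (x, y) ≈ (42.9, -128.5).
Distances from that point to each station vs reported:
  MCB: calculated 85.0 vs reported 85.0 → residual 0.0 km
  RID: calculated 175.1 vs reported 207.8 → residual 32.7 km
  TON: calculated 170.1 vs reported 170.1 → residual 0.0 km
  PAS: calculated 188.2 vs reported 188.2 → residual 0.0 km
MCB, TON, PAS are mutually consistent (residuals ≈ 0); RID is off by 32.7 km.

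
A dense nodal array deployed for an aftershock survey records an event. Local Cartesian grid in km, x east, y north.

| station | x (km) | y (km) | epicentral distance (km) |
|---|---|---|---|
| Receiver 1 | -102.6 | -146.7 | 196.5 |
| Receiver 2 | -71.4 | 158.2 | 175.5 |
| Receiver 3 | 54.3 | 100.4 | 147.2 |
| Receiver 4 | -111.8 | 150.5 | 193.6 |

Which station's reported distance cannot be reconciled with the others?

Solve using three stations at a time. Using Receiver 1, Receiver 2, Receiver 4 (subtract circle equations pairwise → linear system) gives (x, y) ≈ (19.0, 7.7).
Distances from that point to each station vs reported:
  Receiver 1: calculated 196.6 vs reported 196.5 → residual 0.1 km
  Receiver 2: calculated 175.6 vs reported 175.5 → residual 0.1 km
  Receiver 3: calculated 99.2 vs reported 147.2 → residual 48.0 km
  Receiver 4: calculated 193.7 vs reported 193.6 → residual 0.1 km
Receiver 1, Receiver 2, Receiver 4 are mutually consistent (residuals ≈ 0); Receiver 3 is off by 48.0 km.

Receiver 3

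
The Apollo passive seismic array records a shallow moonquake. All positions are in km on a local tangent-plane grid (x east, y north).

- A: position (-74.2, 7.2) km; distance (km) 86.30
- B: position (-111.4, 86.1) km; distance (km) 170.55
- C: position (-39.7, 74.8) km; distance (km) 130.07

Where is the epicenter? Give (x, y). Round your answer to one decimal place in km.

-11.6 km east, -52.2 km north

Circle about each station: (x + 74.2)² + (y − 7.2)² = 86.30²; (x + 111.4)² + (y − 86.1)² = 170.55²; (x + 39.7)² + (y − 74.8)² = 130.07².
Subtracting the A equation from the B and C equations removes the quadratic terms:
-74.4 x + 157.8 y = -7373.92
69.0 x + 135.2 y = -7856.86
Solving the 2×2 system: x ≈ -11.6, y ≈ -52.2 km.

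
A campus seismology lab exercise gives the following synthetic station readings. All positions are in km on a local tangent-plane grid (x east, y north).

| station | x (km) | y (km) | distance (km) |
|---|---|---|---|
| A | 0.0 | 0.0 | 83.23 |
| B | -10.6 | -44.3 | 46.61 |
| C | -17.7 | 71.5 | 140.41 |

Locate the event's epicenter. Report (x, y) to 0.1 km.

Circle about each station: x² + y² = 83.23²; (x + 10.6)² + (y + 44.3)² = 46.61²; (x + 17.7)² + (y − 71.5)² = 140.41².
Subtracting the A equation from the B and C equations removes the quadratic terms:
-21.2 x − 88.6 y = 6829.59
-35.4 x + 143.0 y = -7362.20
Solving the 2×2 system: x ≈ -52.6, y ≈ -64.5 km.

(-52.6, -64.5)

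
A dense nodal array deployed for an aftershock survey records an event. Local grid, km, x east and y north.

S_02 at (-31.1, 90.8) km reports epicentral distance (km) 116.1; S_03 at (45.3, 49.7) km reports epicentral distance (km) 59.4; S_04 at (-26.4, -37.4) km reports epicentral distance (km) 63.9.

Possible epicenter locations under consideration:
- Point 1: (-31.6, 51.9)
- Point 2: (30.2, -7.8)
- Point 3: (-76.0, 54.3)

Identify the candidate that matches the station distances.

Point 2

For each candidate, compare |candidate − station| to the reported distance:
Point 1: residuals S_02 77.2, S_03 17.5, S_04 25.6 → max 77.2 km
Point 2: residuals S_02 0.0, S_03 0.0, S_04 0.0 → max 0.0 km
Point 3: residuals S_02 58.2, S_03 62.0, S_04 40.4 → max 62.0 km
Only Point 2 has all residuals ≈ 0.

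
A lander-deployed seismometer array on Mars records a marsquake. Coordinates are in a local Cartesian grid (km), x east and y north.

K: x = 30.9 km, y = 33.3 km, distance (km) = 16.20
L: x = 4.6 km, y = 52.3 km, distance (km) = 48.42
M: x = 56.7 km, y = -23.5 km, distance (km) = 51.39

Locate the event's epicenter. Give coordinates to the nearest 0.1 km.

Circle about each station: (x − 30.9)² + (y − 33.3)² = 16.20²; (x − 4.6)² + (y − 52.3)² = 48.42²; (x − 56.7)² + (y + 23.5)² = 51.39².
Subtracting the K equation from the L and M equations removes the quadratic terms:
-52.6 x + 38.0 y = -1389.31
51.6 x − 113.6 y = -675.05
Solving the 2×2 system: x ≈ 45.7, y ≈ 26.7 km.

45.7 km east, 26.7 km north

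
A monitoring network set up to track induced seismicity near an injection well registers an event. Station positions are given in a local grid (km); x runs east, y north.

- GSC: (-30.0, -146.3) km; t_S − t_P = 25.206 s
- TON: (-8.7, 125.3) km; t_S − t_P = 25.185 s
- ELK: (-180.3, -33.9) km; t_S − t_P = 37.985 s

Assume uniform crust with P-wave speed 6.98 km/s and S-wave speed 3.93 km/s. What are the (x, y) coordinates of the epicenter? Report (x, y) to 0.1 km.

161.2 km east, -24.5 km north

Distance from S−P lag: d = Δt · v_P v_S / (v_P − v_S) = Δt · (6.98·3.93)/(6.98−3.93) ≈ 8.9939·Δt.
So d_GSC = 226.70, d_TON = 226.51, d_ELK = 341.63 km.
Circle about each station: (x + 30.0)² + (y + 146.3)² = 226.70²; (x + 8.7)² + (y − 125.3)² = 226.51²; (x + 180.3)² + (y + 33.9)² = 341.63².
Subtracting pairs of circle equations eliminates x²+y² and gives linear equations (the radical axes):
42.6 x + 543.2 y = -6441.80
-300.6 x + 224.8 y = -53964.56
Solving the 2×2 system: x ≈ 161.2, y ≈ -24.5 km.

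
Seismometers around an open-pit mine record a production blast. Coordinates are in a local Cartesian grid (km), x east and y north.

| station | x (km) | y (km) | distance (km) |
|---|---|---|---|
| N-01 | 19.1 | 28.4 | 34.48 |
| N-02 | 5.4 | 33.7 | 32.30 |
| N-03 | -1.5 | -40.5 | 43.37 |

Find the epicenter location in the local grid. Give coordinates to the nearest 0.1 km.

-4.0 km east, 2.8 km north

Circle about each station: (x − 19.1)² + (y − 28.4)² = 34.48²; (x − 5.4)² + (y − 33.7)² = 32.30²; (x + 1.5)² + (y + 40.5)² = 43.37².
Subtracting the N-01 equation from the N-02 and N-03 equations removes the quadratic terms:
-27.4 x + 10.6 y = 139.06
-41.2 x − 137.8 y = -220.96
Solving the 2×2 system: x ≈ -4.0, y ≈ 2.8 km.
Check against N-01 (with the unrounded x, y): √((x − 19.1)²+(y − 28.4)²) = 34.48 ≈ 34.48 km. ✓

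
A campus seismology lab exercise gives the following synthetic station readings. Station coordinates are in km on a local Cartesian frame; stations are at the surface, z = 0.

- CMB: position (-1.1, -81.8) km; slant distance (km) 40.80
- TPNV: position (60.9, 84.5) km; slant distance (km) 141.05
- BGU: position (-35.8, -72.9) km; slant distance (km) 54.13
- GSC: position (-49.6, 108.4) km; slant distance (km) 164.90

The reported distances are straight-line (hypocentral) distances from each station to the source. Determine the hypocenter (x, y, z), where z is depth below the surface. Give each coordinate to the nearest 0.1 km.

Each station gives a sphere (x−x_i)² + (y−y_i)² + z² = d_i² (stations at z=0).
Subtracting the CMB sphere from TPNV and BGU: z² cancels, leaving linear equations in x and y:
124.0 x + 332.6 y = -14073.85
-69.4 x + 17.8 y = -1361.82
Solving: x ≈ 8.004, y ≈ -45.299 km (keep extra digits for the depth step; rounded: 8.0, -45.3).
Then from the CMB sphere: z² = 40.80² − (x + 1.1)² − (y + 81.8)² with x = 8.004, y = -45.299, so z ≈ 15.793 ≈ 15.8 km.

x ≈ 8.0 km, y ≈ -45.3 km, depth ≈ 15.8 km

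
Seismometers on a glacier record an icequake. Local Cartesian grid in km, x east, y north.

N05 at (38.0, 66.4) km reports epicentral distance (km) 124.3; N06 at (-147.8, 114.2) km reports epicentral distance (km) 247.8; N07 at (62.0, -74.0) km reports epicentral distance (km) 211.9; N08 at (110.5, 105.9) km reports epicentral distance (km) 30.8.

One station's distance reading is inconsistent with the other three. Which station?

Solve using three stations at a time. Using N06, N07, N08 (subtract circle equations pairwise → linear system) gives (x, y) ≈ (99.2, 134.6).
Distances from that point to each station vs reported:
  N05: calculated 91.6 vs reported 124.3 → residual 32.7 km
  N06: calculated 247.8 vs reported 247.8 → residual 0.0 km
  N07: calculated 211.9 vs reported 211.9 → residual 0.0 km
  N08: calculated 30.9 vs reported 30.8 → residual 0.1 km
N06, N07, N08 are mutually consistent (residuals ≈ 0); N05 is off by 32.7 km.

N05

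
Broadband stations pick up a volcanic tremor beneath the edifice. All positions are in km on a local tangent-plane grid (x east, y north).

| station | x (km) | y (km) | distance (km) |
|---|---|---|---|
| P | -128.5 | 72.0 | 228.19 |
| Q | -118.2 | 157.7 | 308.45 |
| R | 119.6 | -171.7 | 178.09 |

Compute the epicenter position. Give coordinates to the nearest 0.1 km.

x ≈ -56.4 km, y ≈ -144.5 km

Circle about each station: (x + 128.5)² + (y − 72.0)² = 228.19²; (x + 118.2)² + (y − 157.7)² = 308.45²; (x − 119.6)² + (y + 171.7)² = 178.09².
Subtracting pairs of circle equations eliminates x²+y² and gives linear equations (the radical axes):
20.6 x + 171.4 y = -25926.45
496.2 x − 487.4 y = 42443.43
Solving the 2×2 system: x ≈ -56.4, y ≈ -144.5 km.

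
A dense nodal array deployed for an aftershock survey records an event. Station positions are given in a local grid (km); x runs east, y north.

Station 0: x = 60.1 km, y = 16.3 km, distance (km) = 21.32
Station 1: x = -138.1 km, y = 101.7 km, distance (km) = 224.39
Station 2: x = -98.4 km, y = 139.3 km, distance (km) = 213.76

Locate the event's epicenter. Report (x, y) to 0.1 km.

(59.3, -5.0)

Circle about each station: (x − 60.1)² + (y − 16.3)² = 21.32²; (x + 138.1)² + (y − 101.7)² = 224.39²; (x + 98.4)² + (y − 139.3)² = 213.76².
Subtracting the Station 0 equation from the Station 1 and Station 2 equations removes the quadratic terms:
-396.4 x + 170.8 y = -24359.53
-317.0 x + 246.0 y = -20029.45
Solving the 2×2 system: x ≈ 59.3, y ≈ -5.0 km.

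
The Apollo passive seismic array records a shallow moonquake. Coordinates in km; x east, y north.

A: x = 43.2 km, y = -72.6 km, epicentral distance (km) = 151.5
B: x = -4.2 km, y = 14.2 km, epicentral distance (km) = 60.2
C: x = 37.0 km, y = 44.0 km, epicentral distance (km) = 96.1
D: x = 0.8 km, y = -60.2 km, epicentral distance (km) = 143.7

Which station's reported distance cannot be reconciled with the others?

D

Solve using three stations at a time. Using A, B, C (subtract circle equations pairwise → linear system) gives (x, y) ≈ (-59.0, 39.2).
Distances from that point to each station vs reported:
  A: calculated 151.5 vs reported 151.5 → residual 0.0 km
  B: calculated 60.3 vs reported 60.2 → residual 0.1 km
  C: calculated 96.2 vs reported 96.1 → residual 0.1 km
  D: calculated 116.1 vs reported 143.7 → residual 27.6 km
A, B, C are mutually consistent (residuals ≈ 0); D is off by 27.6 km.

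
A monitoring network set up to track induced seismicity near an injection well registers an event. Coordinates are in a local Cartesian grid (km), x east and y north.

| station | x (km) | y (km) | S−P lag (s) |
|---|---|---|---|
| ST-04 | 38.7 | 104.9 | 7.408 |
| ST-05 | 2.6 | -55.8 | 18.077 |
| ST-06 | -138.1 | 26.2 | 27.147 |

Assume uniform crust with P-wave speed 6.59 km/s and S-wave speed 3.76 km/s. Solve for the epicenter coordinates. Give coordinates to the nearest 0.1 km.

95.0 km east, 72.7 km north

Distance from S−P lag: d = Δt · v_P v_S / (v_P − v_S) = Δt · (6.59·3.76)/(6.59−3.76) ≈ 8.7556·Δt.
So d_ST-04 = 64.86, d_ST-05 = 158.28, d_ST-06 = 237.69 km.
Circle about each station: (x − 38.7)² + (y − 104.9)² = 64.86²; (x − 2.6)² + (y + 55.8)² = 158.28²; (x + 138.1)² + (y − 26.2)² = 237.69².
Subtracting pairs of circle equations eliminates x²+y² and gives linear equations (the radical axes):
-72.2 x − 321.4 y = -30227.04
-353.6 x − 157.4 y = -45033.37
Solving the 2×2 system: x ≈ 95.0, y ≈ 72.7 km.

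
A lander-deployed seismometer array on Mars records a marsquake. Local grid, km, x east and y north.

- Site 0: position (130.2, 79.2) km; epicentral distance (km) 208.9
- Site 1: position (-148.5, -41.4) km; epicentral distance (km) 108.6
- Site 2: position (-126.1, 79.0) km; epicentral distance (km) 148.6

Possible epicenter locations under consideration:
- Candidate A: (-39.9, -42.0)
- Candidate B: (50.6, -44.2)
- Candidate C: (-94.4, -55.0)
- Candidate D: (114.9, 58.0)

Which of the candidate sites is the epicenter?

For each candidate, compare |candidate − station| to the reported distance:
Candidate A: residuals Site 0 0.0, Site 1 0.0, Site 2 0.0 → max 0.0 km
Candidate B: residuals Site 0 62.1, Site 1 90.5, Site 2 66.8 → max 90.5 km
Candidate C: residuals Site 0 52.7, Site 1 52.8, Site 2 10.9 → max 52.8 km
Candidate D: residuals Site 0 182.8, Site 1 172.9, Site 2 93.3 → max 182.8 km
Only Candidate A has all residuals ≈ 0.

Candidate A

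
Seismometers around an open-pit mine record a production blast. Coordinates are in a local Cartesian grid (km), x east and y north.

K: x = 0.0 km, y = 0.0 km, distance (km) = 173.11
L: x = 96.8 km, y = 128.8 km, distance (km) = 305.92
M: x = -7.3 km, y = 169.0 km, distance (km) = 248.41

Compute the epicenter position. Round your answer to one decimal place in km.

Circle about each station: x² + y² = 173.11²; (x − 96.8)² + (y − 128.8)² = 305.92²; (x + 7.3)² + (y − 169.0)² = 248.41².
Subtracting pairs of circle equations eliminates x²+y² and gives linear equations (the radical axes):
193.6 x + 257.6 y = -37660.29
-14.6 x + 338.0 y = -3126.17
Solving the 2×2 system: x ≈ -172.3, y ≈ -16.7 km.

-172.3 km east, -16.7 km north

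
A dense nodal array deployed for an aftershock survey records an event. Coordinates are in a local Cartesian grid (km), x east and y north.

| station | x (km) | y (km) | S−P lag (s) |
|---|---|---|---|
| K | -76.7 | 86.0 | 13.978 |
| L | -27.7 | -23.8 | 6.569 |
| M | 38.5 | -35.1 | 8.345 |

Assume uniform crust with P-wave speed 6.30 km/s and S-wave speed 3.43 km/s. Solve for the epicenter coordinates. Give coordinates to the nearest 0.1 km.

1.8 km east, 15.9 km north

Distance from S−P lag: d = Δt · v_P v_S / (v_P − v_S) = Δt · (6.30·3.43)/(6.30−3.43) ≈ 7.5293·Δt.
So d_K = 105.24, d_L = 49.46, d_M = 62.83 km.
Circle about each station: (x + 76.7)² + (y − 86.0)² = 105.24²; (x + 27.7)² + (y + 23.8)² = 49.46²; (x − 38.5)² + (y + 35.1)² = 62.83².
Subtracting pairs of circle equations eliminates x²+y² and gives linear equations (the radical axes):
98.0 x − 219.6 y = -3315.99
230.4 x − 242.2 y = -3436.78
Solving the 2×2 system: x ≈ 1.8, y ≈ 15.9 km.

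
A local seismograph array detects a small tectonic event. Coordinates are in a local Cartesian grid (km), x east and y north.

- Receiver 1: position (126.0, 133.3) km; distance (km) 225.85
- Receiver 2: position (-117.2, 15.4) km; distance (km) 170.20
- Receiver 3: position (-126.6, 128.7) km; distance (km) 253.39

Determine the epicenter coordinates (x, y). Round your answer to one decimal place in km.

(29.5, -70.9)

Circle about each station: (x − 126.0)² + (y − 133.3)² = 225.85²; (x + 117.2)² + (y − 15.4)² = 170.20²; (x + 126.6)² + (y − 128.7)² = 253.39².
Subtracting the Receiver 1 equation from the Receiver 2 and Receiver 3 equations removes the quadratic terms:
-486.4 x − 235.8 y = 2368.29
-505.2 x − 9.2 y = -14251.91
Solving the 2×2 system: x ≈ 29.5, y ≈ -70.9 km.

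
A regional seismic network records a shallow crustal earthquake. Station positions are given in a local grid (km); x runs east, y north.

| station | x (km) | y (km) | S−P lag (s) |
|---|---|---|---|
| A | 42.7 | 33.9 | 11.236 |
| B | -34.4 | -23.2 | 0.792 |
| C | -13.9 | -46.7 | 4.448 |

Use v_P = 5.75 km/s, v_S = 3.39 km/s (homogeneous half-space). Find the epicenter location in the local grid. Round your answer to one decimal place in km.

x ≈ -35.1 km, y ≈ -16.7 km

Distance from S−P lag: d = Δt · v_P v_S / (v_P − v_S) = Δt · (5.75·3.39)/(5.75−3.39) ≈ 8.2595·Δt.
So d_A = 92.80, d_B = 6.54, d_C = 36.74 km.
Circle about each station: (x − 42.7)² + (y − 33.9)² = 92.80²; (x + 34.4)² + (y + 23.2)² = 6.54²; (x + 13.9)² + (y + 46.7)² = 36.74².
Subtracting pairs of circle equations eliminates x²+y² and gives linear equations (the radical axes):
-154.2 x − 114.2 y = 7318.17
-113.2 x − 161.2 y = 6663.61
Solving the 2×2 system: x ≈ -35.1, y ≈ -16.7 km.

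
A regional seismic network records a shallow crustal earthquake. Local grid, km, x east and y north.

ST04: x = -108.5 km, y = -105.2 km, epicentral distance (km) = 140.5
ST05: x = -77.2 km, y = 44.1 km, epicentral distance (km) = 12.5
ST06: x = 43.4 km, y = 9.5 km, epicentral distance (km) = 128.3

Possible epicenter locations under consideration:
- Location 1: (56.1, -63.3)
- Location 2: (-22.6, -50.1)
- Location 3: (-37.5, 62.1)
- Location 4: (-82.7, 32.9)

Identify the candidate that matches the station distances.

For each candidate, compare |candidate − station| to the reported distance:
Location 1: residuals ST04 29.3, ST05 158.7, ST06 54.4 → max 158.7 km
Location 2: residuals ST04 38.4, ST05 96.4, ST06 39.4 → max 96.4 km
Location 3: residuals ST04 41.2, ST05 31.1, ST06 31.8 → max 41.2 km
Location 4: residuals ST04 0.0, ST05 0.0, ST06 0.0 → max 0.0 km
Only Location 4 has all residuals ≈ 0.

Location 4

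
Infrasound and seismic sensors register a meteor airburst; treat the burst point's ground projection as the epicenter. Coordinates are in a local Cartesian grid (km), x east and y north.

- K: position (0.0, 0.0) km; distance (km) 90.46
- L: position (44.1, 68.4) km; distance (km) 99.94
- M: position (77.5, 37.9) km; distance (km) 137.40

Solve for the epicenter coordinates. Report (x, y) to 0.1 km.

x ≈ -55.8 km, y ≈ 71.2 km

Circle about each station: x² + y² = 90.46²; (x − 44.1)² + (y − 68.4)² = 99.94²; (x − 77.5)² + (y − 37.9)² = 137.40².
Subtracting the K equation from the L and M equations removes the quadratic terms:
88.2 x + 136.8 y = 4818.38
155.0 x + 75.8 y = -3253.09
Solving the 2×2 system: x ≈ -55.8, y ≈ 71.2 km.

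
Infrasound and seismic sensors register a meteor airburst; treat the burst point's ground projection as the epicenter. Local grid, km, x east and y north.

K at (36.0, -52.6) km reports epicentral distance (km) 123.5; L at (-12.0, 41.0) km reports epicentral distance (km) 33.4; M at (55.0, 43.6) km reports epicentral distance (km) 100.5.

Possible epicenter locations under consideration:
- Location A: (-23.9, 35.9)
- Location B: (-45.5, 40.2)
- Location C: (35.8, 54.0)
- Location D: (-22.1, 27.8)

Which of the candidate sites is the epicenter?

Location B

For each candidate, compare |candidate − station| to the reported distance:
Location A: residuals K 16.6, L 20.5, M 21.2 → max 21.2 km
Location B: residuals K 0.0, L 0.1, M 0.1 → max 0.1 km
Location C: residuals K 16.9, L 16.1, M 78.7 → max 78.7 km
Location D: residuals K 24.3, L 16.8, M 21.8 → max 24.3 km
Only Location B has all residuals ≈ 0.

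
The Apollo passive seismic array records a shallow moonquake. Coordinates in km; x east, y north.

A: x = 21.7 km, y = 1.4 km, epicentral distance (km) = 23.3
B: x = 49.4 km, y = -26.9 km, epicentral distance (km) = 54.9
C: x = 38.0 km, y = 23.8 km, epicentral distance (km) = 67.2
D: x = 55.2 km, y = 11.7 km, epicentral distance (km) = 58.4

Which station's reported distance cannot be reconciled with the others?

Solve using three stations at a time. Using A, B, D (subtract circle equations pairwise → linear system) gives (x, y) ≈ (-0.9, -4.7).
Distances from that point to each station vs reported:
  A: calculated 23.4 vs reported 23.3 → residual 0.1 km
  B: calculated 54.9 vs reported 54.9 → residual 0.0 km
  C: calculated 48.2 vs reported 67.2 → residual 19.0 km
  D: calculated 58.4 vs reported 58.4 → residual 0.0 km
A, B, D are mutually consistent (residuals ≈ 0); C is off by 19.0 km.

C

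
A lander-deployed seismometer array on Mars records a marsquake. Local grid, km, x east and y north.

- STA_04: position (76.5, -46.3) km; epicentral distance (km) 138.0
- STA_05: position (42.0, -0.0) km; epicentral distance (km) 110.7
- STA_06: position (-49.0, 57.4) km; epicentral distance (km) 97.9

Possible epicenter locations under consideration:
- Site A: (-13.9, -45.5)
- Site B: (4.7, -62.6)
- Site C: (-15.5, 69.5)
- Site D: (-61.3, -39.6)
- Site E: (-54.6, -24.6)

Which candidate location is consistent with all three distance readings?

For each candidate, compare |candidate − station| to the reported distance:
Site A: residuals STA_04 47.6, STA_05 38.6, STA_06 10.8 → max 47.6 km
Site B: residuals STA_04 64.4, STA_05 37.8, STA_06 33.6 → max 64.4 km
Site C: residuals STA_04 9.9, STA_05 20.5, STA_06 62.3 → max 62.3 km
Site D: residuals STA_04 0.0, STA_05 0.1, STA_06 0.1 → max 0.1 km
Site E: residuals STA_04 5.1, STA_05 11.0, STA_06 15.7 → max 15.7 km
Only Site D has all residuals ≈ 0.

Site D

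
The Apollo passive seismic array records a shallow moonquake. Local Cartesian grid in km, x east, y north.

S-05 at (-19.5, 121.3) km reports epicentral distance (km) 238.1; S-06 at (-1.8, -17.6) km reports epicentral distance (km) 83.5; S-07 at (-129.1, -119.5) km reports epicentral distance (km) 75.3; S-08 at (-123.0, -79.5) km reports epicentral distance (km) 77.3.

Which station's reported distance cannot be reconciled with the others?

S-06

Solve using three stations at a time. Using S-05, S-07, S-08 (subtract circle equations pairwise → linear system) gives (x, y) ≈ (-53.9, -114.3).
Distances from that point to each station vs reported:
  S-05: calculated 238.1 vs reported 238.1 → residual 0.0 km
  S-06: calculated 109.9 vs reported 83.5 → residual 26.4 km
  S-07: calculated 75.3 vs reported 75.3 → residual 0.0 km
  S-08: calculated 77.3 vs reported 77.3 → residual 0.0 km
S-05, S-07, S-08 are mutually consistent (residuals ≈ 0); S-06 is off by 26.4 km.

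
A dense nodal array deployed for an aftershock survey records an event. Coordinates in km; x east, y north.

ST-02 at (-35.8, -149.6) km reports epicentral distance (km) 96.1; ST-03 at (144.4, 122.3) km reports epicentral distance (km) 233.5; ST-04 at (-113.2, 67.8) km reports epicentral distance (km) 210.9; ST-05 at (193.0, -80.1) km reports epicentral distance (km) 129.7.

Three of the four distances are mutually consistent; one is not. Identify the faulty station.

ST-05

Solve using three stations at a time. Using ST-02, ST-03, ST-04 (subtract circle equations pairwise → linear system) gives (x, y) ≈ (33.9, -83.4).
Distances from that point to each station vs reported:
  ST-02: calculated 96.1 vs reported 96.1 → residual 0.0 km
  ST-03: calculated 233.5 vs reported 233.5 → residual 0.0 km
  ST-04: calculated 210.9 vs reported 210.9 → residual 0.0 km
  ST-05: calculated 159.2 vs reported 129.7 → residual 29.5 km
ST-02, ST-03, ST-04 are mutually consistent (residuals ≈ 0); ST-05 is off by 29.5 km.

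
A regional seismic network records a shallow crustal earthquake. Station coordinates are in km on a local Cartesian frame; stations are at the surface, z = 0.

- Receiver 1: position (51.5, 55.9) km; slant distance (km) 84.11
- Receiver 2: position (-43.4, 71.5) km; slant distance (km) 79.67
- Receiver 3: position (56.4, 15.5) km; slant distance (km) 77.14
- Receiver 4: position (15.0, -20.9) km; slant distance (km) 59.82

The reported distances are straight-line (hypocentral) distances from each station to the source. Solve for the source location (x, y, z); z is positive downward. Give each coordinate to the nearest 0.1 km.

Each station gives a sphere (x−x_i)² + (y−y_i)² + z² = d_i² (stations at z=0).
Subtracting the Receiver 1 sphere from Receiver 2 and Receiver 3: z² cancels, leaving linear equations in x and y:
-189.8 x + 31.2 y = 1945.93
9.8 x − 80.8 y = -1231.94
Solving: x ≈ -7.904, y ≈ 14.288 km (keep extra digits for the depth step; rounded: -7.9, 14.3).
Then from the Receiver 1 sphere: z² = 84.11² − (x − 51.5)² − (y − 55.9)² with x = -7.904, y = 14.288, so z ≈ 42.592 ≈ 42.6 km.

(-7.9, 14.3, 42.6)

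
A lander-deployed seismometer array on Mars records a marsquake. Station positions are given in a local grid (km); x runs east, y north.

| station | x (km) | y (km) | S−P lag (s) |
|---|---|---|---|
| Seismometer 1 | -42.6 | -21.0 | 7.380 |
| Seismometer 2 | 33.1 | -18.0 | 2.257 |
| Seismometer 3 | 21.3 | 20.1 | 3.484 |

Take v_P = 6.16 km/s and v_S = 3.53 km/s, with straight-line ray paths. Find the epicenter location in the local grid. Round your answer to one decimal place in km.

Distance from S−P lag: d = Δt · v_P v_S / (v_P − v_S) = Δt · (6.16·3.53)/(6.16−3.53) ≈ 8.2680·Δt.
So d_Seismometer 1 = 61.02, d_Seismometer 2 = 18.66, d_Seismometer 3 = 28.81 km.
Circle about each station: (x + 42.6)² + (y + 21.0)² = 61.02²; (x − 33.1)² + (y + 18.0)² = 18.66²; (x − 21.3)² + (y − 20.1)² = 28.81².
Subtracting the Seismometer 1 equation from the Seismometer 2 and Seismometer 3 equations removes the quadratic terms:
151.4 x + 6.0 y = 2539.09
127.8 x + 82.2 y = 1495.36
Solving the 2×2 system: x ≈ 17.1, y ≈ -8.4 km.

x ≈ 17.1 km, y ≈ -8.4 km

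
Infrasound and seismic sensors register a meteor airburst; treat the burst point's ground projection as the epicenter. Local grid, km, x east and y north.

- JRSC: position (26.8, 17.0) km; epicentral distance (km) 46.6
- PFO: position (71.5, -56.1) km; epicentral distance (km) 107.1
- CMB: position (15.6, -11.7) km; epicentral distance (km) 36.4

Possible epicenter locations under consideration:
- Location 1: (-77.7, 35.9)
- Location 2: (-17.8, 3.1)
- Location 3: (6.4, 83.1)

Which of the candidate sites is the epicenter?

For each candidate, compare |candidate − station| to the reported distance:
Location 1: residuals JRSC 59.6, PFO 68.2, CMB 68.3 → max 68.3 km
Location 2: residuals JRSC 0.1, PFO 0.0, CMB 0.1 → max 0.1 km
Location 3: residuals JRSC 22.6, PFO 46.6, CMB 58.8 → max 58.8 km
Only Location 2 has all residuals ≈ 0.

Location 2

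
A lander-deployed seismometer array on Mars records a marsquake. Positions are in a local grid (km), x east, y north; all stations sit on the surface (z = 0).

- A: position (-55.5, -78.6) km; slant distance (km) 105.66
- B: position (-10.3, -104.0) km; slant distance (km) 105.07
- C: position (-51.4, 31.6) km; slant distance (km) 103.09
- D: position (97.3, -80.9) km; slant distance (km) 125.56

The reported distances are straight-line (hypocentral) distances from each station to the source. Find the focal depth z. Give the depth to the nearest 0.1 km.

Each station gives a sphere (x−x_i)² + (y−y_i)² + z² = d_i² (stations at z=0).
Subtracting the A sphere from B and C: z² cancels, leaving linear equations in x and y:
90.4 x − 50.8 y = 1788.21
8.2 x + 220.4 y = -5081.20
Solving: x ≈ 6.686, y ≈ -23.303 km (keep extra digits for the depth step; rounded: 6.7, -23.3).
Then from the A sphere: z² = 105.66² − (x + 55.5)² − (y + 78.6)² with x = 6.686, y = -23.303, so z ≈ 65.109 ≈ 65.1 km.

z ≈ 65.1 km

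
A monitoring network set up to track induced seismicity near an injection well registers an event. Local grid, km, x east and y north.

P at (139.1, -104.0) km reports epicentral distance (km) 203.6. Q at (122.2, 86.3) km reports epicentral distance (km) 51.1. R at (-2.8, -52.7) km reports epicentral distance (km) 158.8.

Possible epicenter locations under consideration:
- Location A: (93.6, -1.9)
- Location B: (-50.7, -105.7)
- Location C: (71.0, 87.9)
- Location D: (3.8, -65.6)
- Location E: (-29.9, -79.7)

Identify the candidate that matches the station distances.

Location C

For each candidate, compare |candidate − station| to the reported distance:
Location A: residuals P 91.8, Q 41.6, R 49.8 → max 91.8 km
Location B: residuals P 13.8, Q 207.3, R 87.4 → max 207.3 km
Location C: residuals P 0.0, Q 0.1, R 0.0 → max 0.1 km
Location D: residuals P 63.0, Q 141.5, R 144.3 → max 144.3 km
Location E: residuals P 32.9, Q 174.0, R 120.5 → max 174.0 km
Only Location C has all residuals ≈ 0.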